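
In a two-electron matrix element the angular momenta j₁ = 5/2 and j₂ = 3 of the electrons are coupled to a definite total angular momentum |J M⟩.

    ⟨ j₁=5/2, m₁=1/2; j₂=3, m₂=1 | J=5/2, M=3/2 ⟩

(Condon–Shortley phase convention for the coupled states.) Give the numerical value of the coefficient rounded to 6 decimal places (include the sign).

√[6·3!2!3!/9! · 3!2!4!2!4!1!] = √(576/35)
  +(−1)^1/∏(1,2,1,3,1,0)! = -1/12  (running -1/12)
  +(−1)^2/∏(2,1,0,2,2,1)! = 1/8  (running 1/24)
⟨..|..⟩ = √(576/35)·(1/24) = +0.169031

+0.169031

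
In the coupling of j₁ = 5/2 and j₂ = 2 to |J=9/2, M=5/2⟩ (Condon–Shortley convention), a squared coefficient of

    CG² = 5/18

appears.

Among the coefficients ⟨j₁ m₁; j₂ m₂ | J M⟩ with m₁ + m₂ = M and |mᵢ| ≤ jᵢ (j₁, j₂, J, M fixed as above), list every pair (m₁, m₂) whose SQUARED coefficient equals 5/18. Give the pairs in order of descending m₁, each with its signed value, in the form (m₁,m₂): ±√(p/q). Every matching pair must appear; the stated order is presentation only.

Admissible pairs with m₁+m₂ = M = 5/2: (1/2,2), (3/2,1), (5/2,0)
  (m₁,m₂)=(5/2,0): CG² = 1/6, CG = +√(1/6)
  (m₁,m₂)=(3/2,1): CG² = 5/9, CG = +√(5/9)
  (m₁,m₂)=(1/2,2): CG² = 5/18, CG = +√(5/18)   ← matches the target
Pairs with CG² = 5/18: (1/2,2): +√(5/18)

(1/2,2): +√(5/18)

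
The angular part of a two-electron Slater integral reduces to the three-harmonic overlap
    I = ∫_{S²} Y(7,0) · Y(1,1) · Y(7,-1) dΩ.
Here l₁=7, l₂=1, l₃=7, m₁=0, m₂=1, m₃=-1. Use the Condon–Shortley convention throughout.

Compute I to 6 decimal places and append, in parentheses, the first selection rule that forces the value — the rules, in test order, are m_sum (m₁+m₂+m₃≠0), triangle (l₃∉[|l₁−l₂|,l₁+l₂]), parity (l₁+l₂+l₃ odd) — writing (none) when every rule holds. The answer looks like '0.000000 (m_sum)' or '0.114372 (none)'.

0.000000 (parity)

Σlᵢ=15 odd — θ-integrand is odd under cosθ→−cosθ; I=0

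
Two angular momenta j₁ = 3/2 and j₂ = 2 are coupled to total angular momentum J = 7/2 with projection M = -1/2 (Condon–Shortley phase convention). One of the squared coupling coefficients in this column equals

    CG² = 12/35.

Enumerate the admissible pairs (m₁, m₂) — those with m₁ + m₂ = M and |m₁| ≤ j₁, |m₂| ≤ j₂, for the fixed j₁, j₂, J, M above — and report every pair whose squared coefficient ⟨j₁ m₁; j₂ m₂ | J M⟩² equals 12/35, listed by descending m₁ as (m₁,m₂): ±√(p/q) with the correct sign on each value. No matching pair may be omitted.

(1/2,-1): +√(12/35)

Admissible pairs with m₁+m₂ = M = -1/2: (-3/2,1), (-1/2,0), (1/2,-1), (3/2,-2)
  (m₁,m₂)=(3/2,-2): CG² = 1/35, CG = +√(1/35)
  (m₁,m₂)=(1/2,-1): CG² = 12/35, CG = +√(12/35)   ← matches the target
  (m₁,m₂)=(-1/2,0): CG² = 18/35, CG = +√(18/35)
  (m₁,m₂)=(-3/2,1): CG² = 4/35, CG = +√(4/35)
Pairs with CG² = 12/35: (1/2,-1): +√(12/35)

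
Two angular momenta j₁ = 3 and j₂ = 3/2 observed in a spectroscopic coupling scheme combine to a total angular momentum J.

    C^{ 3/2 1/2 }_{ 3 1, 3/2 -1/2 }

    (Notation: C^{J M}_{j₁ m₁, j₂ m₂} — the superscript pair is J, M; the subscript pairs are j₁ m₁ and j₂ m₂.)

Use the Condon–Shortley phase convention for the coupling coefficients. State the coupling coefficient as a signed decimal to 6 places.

−√(12/35) = -0.585540

j₁+j₂−J=3  J+j₁−j₂=3  J−j₁+j₂=0  j₁+j₂+J+1=7
(j₁±m₁, j₂±m₂, J±M) = (4,2,1,2,2,1)
P² = 192/35
sum k=1..1:
  [1] −1/4 = -1/4
S = -1/4
C² = P²·S² = 12/35 ; C = -0.585540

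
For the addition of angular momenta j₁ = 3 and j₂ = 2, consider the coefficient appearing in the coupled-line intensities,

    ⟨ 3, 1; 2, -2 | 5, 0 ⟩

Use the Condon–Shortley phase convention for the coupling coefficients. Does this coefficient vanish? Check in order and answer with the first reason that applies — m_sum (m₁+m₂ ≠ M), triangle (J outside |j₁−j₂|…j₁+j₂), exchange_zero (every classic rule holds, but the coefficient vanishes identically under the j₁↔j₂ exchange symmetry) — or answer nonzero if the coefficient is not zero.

m-sum: m₁+m₂ = 1+(-2) = -1, M = 0  ✗ ⇒ coefficient is 0

m_sum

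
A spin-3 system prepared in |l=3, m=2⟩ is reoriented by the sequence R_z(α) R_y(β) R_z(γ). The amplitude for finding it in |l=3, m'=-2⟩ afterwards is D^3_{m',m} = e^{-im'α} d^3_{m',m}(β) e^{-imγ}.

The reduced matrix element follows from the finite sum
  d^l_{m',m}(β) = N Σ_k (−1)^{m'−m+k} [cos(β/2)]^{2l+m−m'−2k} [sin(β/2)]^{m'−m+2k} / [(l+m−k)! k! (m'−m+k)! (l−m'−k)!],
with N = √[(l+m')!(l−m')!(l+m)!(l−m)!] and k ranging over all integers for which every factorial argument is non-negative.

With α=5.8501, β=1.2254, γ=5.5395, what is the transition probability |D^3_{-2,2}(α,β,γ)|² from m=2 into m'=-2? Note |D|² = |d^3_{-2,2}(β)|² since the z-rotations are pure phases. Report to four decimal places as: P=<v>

D^3_{-2,2}(5.8501,1.2254,5.5395) = e^{-i·-2·5.8501}·d^3_{-2,2}(1.2254)·e^{-i·2·5.5395}. Compute d first:
Half-angle: c=0.818098, s=0.575078. N=√(1·120·120·1)=120.000000
k: max(0,(2)−(-2))=4 … min(3+(2),3−(-2))=5
  k=4: (−1)^0·120.0000/(24)·0.8181^2·0.5751^4 = +0.366007
  k=5: (−1)^1·120.0000/(120)·0.8181^0·0.5751^6 = -0.036171
d^3_{-2,2}(1.2254) = +0.366007 -0.036171 = +0.329836
|D^3_{-2,2}|² = |d^3_{-2,2}(β)|² = (+0.329836)² = 0.108792 (the z-rotation phases have unit modulus)

P=0.1088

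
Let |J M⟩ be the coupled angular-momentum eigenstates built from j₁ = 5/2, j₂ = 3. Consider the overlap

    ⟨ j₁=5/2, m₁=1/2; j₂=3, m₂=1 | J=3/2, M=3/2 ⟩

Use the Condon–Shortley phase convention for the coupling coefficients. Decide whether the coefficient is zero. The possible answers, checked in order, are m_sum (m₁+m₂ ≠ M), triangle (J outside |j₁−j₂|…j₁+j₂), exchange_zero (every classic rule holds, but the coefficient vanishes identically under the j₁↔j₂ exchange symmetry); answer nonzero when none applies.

m-sum: m₁+m₂ = 1/2+1 = 3/2, M = 3/2  ✓
triangle: |j₁−j₂| = 1/2 ≤ J = 3/2 ≤ j₁+j₂ = 11/2  ✓
exchange: j₁≠j₂ or m₁≠m₂ — the exchange symmetry imposes no constraint here
value check: CG = +√(9/35) = +0.507093 ≠ 0

nonzero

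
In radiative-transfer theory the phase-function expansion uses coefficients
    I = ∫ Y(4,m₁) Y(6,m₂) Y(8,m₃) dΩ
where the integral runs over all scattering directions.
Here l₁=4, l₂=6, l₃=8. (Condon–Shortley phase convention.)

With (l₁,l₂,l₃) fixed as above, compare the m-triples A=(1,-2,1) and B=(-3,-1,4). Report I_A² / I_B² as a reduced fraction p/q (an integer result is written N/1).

Shared (l₁,l₂,l₃)=(4,6,8): N and (l;000)² cancel in I_A²/I_B².
A: Δ = 2!·6!·10!/19! = 1/23279256; Racah Σ t=0..2: t=0:+1/1244160 t=1:−1/1451520 t=2:+1/19353600 = 29/174182400; ⇒ 3j(4 6 8; 1 -2 1)² = 841/554268, sgn -1
B: Δ = 2!·6!·10!/19! = 1/23279256; Racah Σ t=1..2: t=1:−1/12441600 t=2:+1/7257600 = 1/17418240; ⇒ 3j(4 6 8; -3 -1 4)² = 125/25194, sgn +1
I_A²/I_B² = (841/554268)/(125/25194) = 841/2750

841/2750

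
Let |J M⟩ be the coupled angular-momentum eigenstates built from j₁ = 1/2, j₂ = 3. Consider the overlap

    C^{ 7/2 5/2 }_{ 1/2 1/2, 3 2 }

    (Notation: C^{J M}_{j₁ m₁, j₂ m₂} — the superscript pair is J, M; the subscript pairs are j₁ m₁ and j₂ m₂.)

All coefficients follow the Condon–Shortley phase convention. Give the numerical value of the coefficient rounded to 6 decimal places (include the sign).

j₁+j₂−J=0  J+j₁−j₂=1  J−j₁+j₂=6  j₁+j₂+J+1=8
(j₁±m₁, j₂±m₂, J±M) = (1,0,5,1,6,1)
P² = 86400/7
sum k=0..0:
  [0] +1/120 = 1/120
S = 1/120
C² = P²·S² = 6/7 ; C = +0.925820

+√(6/7) = +0.925820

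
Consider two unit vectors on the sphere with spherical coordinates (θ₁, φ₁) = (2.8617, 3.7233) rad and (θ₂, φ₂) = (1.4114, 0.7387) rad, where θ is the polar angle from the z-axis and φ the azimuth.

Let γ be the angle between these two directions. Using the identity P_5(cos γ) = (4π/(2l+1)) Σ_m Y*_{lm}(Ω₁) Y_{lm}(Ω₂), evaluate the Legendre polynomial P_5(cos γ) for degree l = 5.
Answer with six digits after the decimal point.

-0.239158

Term-by-term m-sum for l=5 (normalisation 4π/11 = 1.142397):
  term(m=-5) = -0.00023 + 0.00023j   from Y*(Ω₁)=0.00073 - 0.00017j, Y(Ω₂)=-0.37080 + 0.22831j
  term(m=-4) = -0.00147 + 0.00107j   from Y*(Ω₁)=0.00564 - 0.00598j, Y(Ω₂)=-0.21752 - 0.04111j
  term(m=-3) = 0.01224 - 0.00623j   from Y*(Ω₁)=0.00925 - 0.05253j, Y(Ω₂)=0.15485 + 0.20569j
  term(m=-2) = 0.05076 - 0.01648j   from Y*(Ω₁)=-0.08722 - 0.20213j, Y(Ω₂)=-0.02261 + 0.24135j
  term(m=-1) = -0.10927 + 0.01730j   from Y*(Ω₁)=-0.44248 - 0.29098j, Y(Ω₂)=0.15445 - 0.14066j
  term(m=+0) = -0.11338 + 0.00000j   from Y*(Ω₁)=-0.46008 + 0.00000j, Y(Ω₂)=0.24645 + 0.00000j
  term(m=+1) = -0.10927 - 0.01730j   from Y*(Ω₁)=0.44248 - 0.29098j, Y(Ω₂)=-0.15445 - 0.14066j
  term(m=+2) = 0.05076 + 0.01648j   from Y*(Ω₁)=-0.08722 + 0.20213j, Y(Ω₂)=-0.02261 - 0.24135j
  term(m=+3) = 0.01224 + 0.00623j   from Y*(Ω₁)=-0.00925 - 0.05253j, Y(Ω₂)=-0.15485 + 0.20569j
  term(m=+4) = -0.00147 - 0.00107j   from Y*(Ω₁)=0.00564 + 0.00598j, Y(Ω₂)=-0.21752 + 0.04111j
  term(m=+5) = -0.00023 - 0.00023j   from Y*(Ω₁)=-0.00073 - 0.00017j, Y(Ω₂)=0.37080 + 0.22831j
Accumulated sum -0.20935 - 0.00000j; after 4π/(2l+1) scaling, -0.23916 - 0.00000j ⇒ P_5 = -0.239158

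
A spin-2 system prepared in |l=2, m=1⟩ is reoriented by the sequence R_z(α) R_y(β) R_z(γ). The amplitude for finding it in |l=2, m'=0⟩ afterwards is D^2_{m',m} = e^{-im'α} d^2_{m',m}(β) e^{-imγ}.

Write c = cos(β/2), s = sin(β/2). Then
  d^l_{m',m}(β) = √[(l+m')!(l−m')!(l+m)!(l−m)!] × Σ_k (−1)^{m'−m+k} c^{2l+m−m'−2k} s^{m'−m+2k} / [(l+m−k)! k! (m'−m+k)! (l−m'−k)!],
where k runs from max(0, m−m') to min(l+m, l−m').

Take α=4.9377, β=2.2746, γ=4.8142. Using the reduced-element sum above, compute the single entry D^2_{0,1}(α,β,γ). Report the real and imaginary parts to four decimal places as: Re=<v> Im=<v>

Re=-0.0614 Im=-0.6011

First d^2_{0,1}(β=2.2746), then the phase factors e^{-i(0)α} and e^{-i(1)γ}:
With c≡cos(β/2)=0.420046 and s≡sin(β/2)=0.907503, N=[2·2·6·1]^{1/2}=4.898979
k: max(0,(1)−(0))=1 … min(2+(1),2−(0))=2
  k=1: (−1)^0·4.8990/(2)·0.4200^3·0.9075^1 = +0.164746
  k=2: (−1)^1·4.8990/(2)·0.4200^1·0.9075^3 = -0.768983
d^2_{0,1}(2.2746) = +0.164746 -0.768983 = -0.604237
Attach z-rotation phases: D = e^{-i(0)(4.9377)}·(-0.604237)·e^{-i(1)(4.8142)} = -0.061412-0.601108i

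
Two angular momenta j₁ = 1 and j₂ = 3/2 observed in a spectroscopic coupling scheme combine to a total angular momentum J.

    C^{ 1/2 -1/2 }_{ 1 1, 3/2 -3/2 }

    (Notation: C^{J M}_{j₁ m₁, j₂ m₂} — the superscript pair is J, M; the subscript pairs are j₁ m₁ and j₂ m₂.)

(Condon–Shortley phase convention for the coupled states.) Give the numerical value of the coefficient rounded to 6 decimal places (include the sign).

+√(1/2) ≈ +0.707107

triangle: 2!×0!×1!/4! = 2/24
(j±m)!: 2!×0!×0!×3!×0!×1! = 12
prefactor² = (2J+1)×Δ×N² = 2
  k=0: +1/(0!×2!×0!×0!×0!×1!) = 1/2
Σ = 1/2  ⇒  CG² = 2×(1/2)² = 1/2
CG = +√(1/2) = +0.707107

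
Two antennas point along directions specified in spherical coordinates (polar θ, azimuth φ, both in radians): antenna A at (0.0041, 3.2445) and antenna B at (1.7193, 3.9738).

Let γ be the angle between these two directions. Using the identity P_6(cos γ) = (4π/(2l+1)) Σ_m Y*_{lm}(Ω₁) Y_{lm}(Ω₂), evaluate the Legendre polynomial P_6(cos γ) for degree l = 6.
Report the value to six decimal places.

Addition theorem: P_6(cos γ) = (4π/13) Σ_m Y*_{lm}(Ω₁) Y_{lm}(Ω₂), m = −6…6:
  m=-6: Y*=(0.000000, 0.000000)  Y=(0.125297, 0.434335)  product (-0.000000, 0.000000)
  m=-5: Y*=(-0.000000, -0.000000)  Y=(-0.122721, 0.199557)  product (0.000000, -0.000000)
  m=-4: Y*=(0.000000, 0.000000)  Y=(0.254607, -0.048237)  product (0.000000, 0.000000)
  m=-3: Y*=(-0.000000, -0.000000)  Y=(0.205567, 0.154648)  product (-0.000000, -0.000000)
  m=-2: Y*=(0.000086, 0.000018)  Y=(-0.018516, -0.197205)  product (0.000002, -0.000017)
  m=-1: Y*=(-0.013440, -0.001388)  Y=(0.176918, -0.194307)  product (-0.002647, 0.002366)
  m=+0: Y*=(1.016928, -0.000000)  Y=(-0.181167, 0.000000)  product (-0.184233, 0.000000)
  m=+1: Y*=(0.013440, -0.001388)  Y=(-0.176918, -0.194307)  product (-0.002647, -0.002366)
  m=+2: Y*=(0.000086, -0.000018)  Y=(-0.018516, 0.197205)  product (0.000002, 0.000017)
  m=+3: Y*=(0.000000, -0.000000)  Y=(-0.205567, 0.154648)  product (-0.000000, 0.000000)
  m=+4: Y*=(0.000000, -0.000000)  Y=(0.254607, 0.048237)  product (0.000000, -0.000000)
  m=+5: Y*=(0.000000, -0.000000)  Y=(0.122721, 0.199557)  product (0.000000, 0.000000)
  m=+6: Y*=(0.000000, -0.000000)  Y=(0.125297, -0.434335)  product (-0.000000, -0.000000)
Σ over m = (-0.189524, -0.000000); ×(4π/13) → (-0.183203, -0.000000). Real part: -0.183203

-0.183203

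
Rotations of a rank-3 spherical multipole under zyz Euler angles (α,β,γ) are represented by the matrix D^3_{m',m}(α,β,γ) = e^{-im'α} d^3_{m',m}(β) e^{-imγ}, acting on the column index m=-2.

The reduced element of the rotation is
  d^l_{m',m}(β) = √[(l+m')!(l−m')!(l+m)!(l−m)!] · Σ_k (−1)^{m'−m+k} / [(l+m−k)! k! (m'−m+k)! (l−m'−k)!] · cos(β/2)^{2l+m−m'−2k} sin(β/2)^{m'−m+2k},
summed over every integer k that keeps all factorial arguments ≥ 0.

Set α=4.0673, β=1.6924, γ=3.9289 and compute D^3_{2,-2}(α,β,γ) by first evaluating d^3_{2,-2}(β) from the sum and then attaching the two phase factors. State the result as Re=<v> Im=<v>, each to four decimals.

Re=0.4947 Im=-0.1405

D^3_{2,-2}(4.0673,1.6924,3.9289) = e^{-i·2·4.0673}·d^3_{2,-2}(1.6924)·e^{-i·-2·3.9289}. Compute d first:
With c≡cos(β/2)=0.662833 and s≡sin(β/2)=0.748767, N=[120·1·1·120]^{1/2}=120.000000
Admissible k: 0..1 (factorial args all ≥0)
  k=0: (−1)^4·120.0000/(24)·0.6628^2·0.7488^4 = +0.690503
  k=1: (−1)^5·120.0000/(120)·0.6628^0·0.7488^6 = -0.176230
d^3_{2,-2}(1.6924) = +0.690503 -0.176230 = +0.514273
Phases: e^{-i·(2)·4.0673}=-0.276950-0.960884i, e^{-i·(-2)·3.9289}=-0.003818+0.999993i ⇒ D=+0.494697-0.140540i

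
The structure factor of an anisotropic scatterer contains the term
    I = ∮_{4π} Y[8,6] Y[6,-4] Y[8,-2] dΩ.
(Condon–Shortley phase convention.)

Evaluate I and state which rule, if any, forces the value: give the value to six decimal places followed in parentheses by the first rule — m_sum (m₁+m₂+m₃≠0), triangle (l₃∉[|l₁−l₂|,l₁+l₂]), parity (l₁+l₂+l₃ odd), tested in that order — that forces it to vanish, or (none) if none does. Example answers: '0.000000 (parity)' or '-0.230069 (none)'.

m-sum 0 ✓  L=22 even ✓  2≤8≤14 ✓
Π(2lᵢ+1) = 17×13×17 = 3757
triangle coeff Δ(8,6,8) = 1/13742520792
Σ_t [0,6]: t=0:+1/41803776000 t=1:−1/435456000 t=2:+1/39813120 t=3:−1/18662400 t=4:+1/39813120 t=5:−1/435456000 t=6:+1/41803776000 = -11/1393459200
(3j)²=600/96577 [(8 6 8; 0 0 0)], sign=-1
Σ_t [0,2]: t=0:+1/2786918400 t=1:−1/5225472000 t=2:+1/125411328000 = 11/62705664000
(3j)²=55/7429 [(8 6 8; 6 -4 -2)], sign=+1
⇒ 4πI² = 33000/190969
I = (-1)√(33000/190969/(4π)) = -0.11726559
No selection rule forces the value: the integral is nonzero (none).

-0.117266 (none)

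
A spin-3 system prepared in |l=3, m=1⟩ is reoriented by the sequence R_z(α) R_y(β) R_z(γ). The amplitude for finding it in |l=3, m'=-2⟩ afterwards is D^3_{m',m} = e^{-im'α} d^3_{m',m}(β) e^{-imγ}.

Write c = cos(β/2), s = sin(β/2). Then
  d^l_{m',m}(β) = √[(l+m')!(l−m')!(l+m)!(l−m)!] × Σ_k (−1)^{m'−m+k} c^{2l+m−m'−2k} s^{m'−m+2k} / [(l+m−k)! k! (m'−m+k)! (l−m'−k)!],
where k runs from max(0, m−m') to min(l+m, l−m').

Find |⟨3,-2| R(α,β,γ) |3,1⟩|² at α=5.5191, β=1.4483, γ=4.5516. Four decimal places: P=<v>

P=0.2215

Split into d^3_{-2,1}(β=1.4483) × two z-phases.
Half-angle: c=0.749063, s=0.662499. N=√(1·120·24·2)=75.894664
The bounds max(0,m−m')=3 and min(l+m,l−m')=4 give 2 terms
  k=3: (−1)^0·75.8947/(12)·0.7491^3·0.6625^3 = +0.772930
  k=4: (−1)^1·75.8947/(24)·0.7491^1·0.6625^5 = -0.302304
d^3_{-2,1}(1.4483) = +0.772930 -0.302304 = +0.470626
|D^3_{-2,1}|² = |d^3_{-2,1}(β)|² = (+0.470626)² = 0.221489 (the z-rotation phases have unit modulus)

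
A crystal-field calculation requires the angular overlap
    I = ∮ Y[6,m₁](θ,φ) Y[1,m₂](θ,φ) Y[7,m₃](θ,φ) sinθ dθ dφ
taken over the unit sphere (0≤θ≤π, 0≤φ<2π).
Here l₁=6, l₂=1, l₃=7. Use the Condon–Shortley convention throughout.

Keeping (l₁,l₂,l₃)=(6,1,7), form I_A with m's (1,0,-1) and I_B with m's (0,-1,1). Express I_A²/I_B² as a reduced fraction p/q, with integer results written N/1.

12/7

Same 6,1,7: normalisation and zero-m 3j drop out of the ratio.
A: Δ: 0! 12! 2! / 15! → 1/1365; sum: t=0:+1/604800 = 1/604800; 3j²(6 1 7; 1 0 -1) = Δ·Π!·Σ² = 16/455  (sign +1)
B: Δ: 0! 12! 2! / 15! → 1/1365; sum: t=0:+1/1036800 = 1/1036800; 3j²(6 1 7; 0 -1 1) = Δ·Π!·Σ² = 4/195  (sign +1)
I_A²/I_B² = (16/455)/(4/195) = 12/7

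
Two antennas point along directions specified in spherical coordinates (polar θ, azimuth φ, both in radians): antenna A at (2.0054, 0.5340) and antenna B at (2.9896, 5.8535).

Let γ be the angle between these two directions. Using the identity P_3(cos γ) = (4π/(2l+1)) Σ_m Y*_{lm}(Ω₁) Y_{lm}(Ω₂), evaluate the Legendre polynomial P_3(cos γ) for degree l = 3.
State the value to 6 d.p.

Summing Y*_{l m}(θ₁,φ₁)·Y_{l m}(θ₂,φ₂) over m ∈ [−3, 3]; prefactor 4π/(2·3+1) = 1.795196:
  term(m=-3) = -0.000437+0.000112i   from Y*(Ω₁)=-0.009714+0.311195i, Y(Ω₂)=+0.000403+0.001391i
  term(m=-2) = -0.002862+0.007683i   from Y*(Ω₁)=-0.170595-0.310207i, Y(Ω₂)=-0.015120-0.017541i
  term(m=-1) = -0.003611-0.005199i   from Y*(Ω₁)=-0.028659-0.016946i, Y(Ω₂)=+0.172837+0.079201i
  term(m=+0) = -0.230964+0.000000i   from Y*(Ω₁)=+0.332099-0.000000i, Y(Ω₂)=-0.695467+0.000000i
  term(m=+1) = -0.003611+0.005199i   from Y*(Ω₁)=+0.028659-0.016946i, Y(Ω₂)=-0.172837+0.079201i
  term(m=+2) = -0.002862-0.007683i   from Y*(Ω₁)=-0.170595+0.310207i, Y(Ω₂)=-0.015120+0.017541i
  term(m=+3) = -0.000437-0.000112i   from Y*(Ω₁)=+0.009714+0.311195i, Y(Ω₂)=-0.000403+0.001391i
Total Σ_m = -0.244784+0.000000i. Multiply by 1.795196: -0.439435+0.000000i. P_3(cos γ) = -0.439435

-0.439435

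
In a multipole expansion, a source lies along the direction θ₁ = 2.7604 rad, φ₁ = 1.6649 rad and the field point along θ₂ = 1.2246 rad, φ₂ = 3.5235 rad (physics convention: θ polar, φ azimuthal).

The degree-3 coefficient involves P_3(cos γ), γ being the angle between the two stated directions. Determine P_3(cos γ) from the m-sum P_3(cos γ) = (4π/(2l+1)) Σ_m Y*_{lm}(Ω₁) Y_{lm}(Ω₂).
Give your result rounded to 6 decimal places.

0.443669

Term-by-term m-sum for l=3 (normalisation 4π/7 = 1.795196):
  term(m=-3) = (0.005671, 0.004848)   from Y*(Ω₁)=(0.005985, -0.020633), Y(Ω₂)=(-0.143215, 0.316376)
  term(m=-2) = (0.033796, -0.021931)   from Y*(Ω₁)=(0.128976, 0.024565), Y(Ω₂)=(0.221611, -0.212245)
  term(m=-1) = (0.014562, 0.049193)   from Y*(Ω₁)=(-0.037372, 0.395965), Y(Ω₂)=(0.119697, -0.048074)
  term(m=+0) = (0.139085, 0.000000)   from Y*(Ω₁)=(-0.453070, -0.000000), Y(Ω₂)=(-0.306982, 0.000000)
  term(m=+1) = (0.014562, -0.049193)   from Y*(Ω₁)=(0.037372, 0.395965), Y(Ω₂)=(-0.119697, -0.048074)
  term(m=+2) = (0.033796, 0.021931)   from Y*(Ω₁)=(0.128976, -0.024565), Y(Ω₂)=(0.221611, 0.212245)
  term(m=+3) = (0.005671, -0.004848)   from Y*(Ω₁)=(-0.005985, -0.020633), Y(Ω₂)=(0.143215, 0.316376)
Σ over m = (0.247143, -0.000000); ×(4π/7) → (0.443669, -0.000000). Real part: 0.443669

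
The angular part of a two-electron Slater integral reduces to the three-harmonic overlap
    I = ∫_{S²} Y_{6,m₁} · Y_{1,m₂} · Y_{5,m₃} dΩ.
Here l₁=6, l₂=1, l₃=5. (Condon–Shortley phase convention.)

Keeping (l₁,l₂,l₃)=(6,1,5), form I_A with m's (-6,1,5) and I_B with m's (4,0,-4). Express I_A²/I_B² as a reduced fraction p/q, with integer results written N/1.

33/10

l's match ⇒ only the (l;m) 3-j factors differ between A and B.
A: triangle coeff Δ(6,1,5) = 1/858; Σ_t [2,2]: t=2:+1/7257600 = 1/7257600; (3j)²=1/13 [(6 1 5; -6 1 5)], sign=+1
B: triangle coeff Δ(6,1,5) = 1/858; Σ_t [1,1]: t=1:−1/362880 = -1/362880; (3j)²=10/429 [(6 1 5; 4 0 -4)], sign=+1
I_A²/I_B² = (1/13)/(10/429) = 33/10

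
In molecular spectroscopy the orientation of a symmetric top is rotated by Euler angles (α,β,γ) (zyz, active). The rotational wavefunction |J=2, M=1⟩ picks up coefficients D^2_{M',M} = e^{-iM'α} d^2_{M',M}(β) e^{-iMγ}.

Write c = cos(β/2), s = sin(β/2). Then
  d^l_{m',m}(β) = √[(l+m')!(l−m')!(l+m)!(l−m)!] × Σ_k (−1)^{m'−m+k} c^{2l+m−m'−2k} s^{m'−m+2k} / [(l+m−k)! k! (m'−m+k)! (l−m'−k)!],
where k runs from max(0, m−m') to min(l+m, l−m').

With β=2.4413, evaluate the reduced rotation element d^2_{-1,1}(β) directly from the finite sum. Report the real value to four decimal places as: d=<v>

d=-0.4670

d^2_{-1,1}(β=2.4413) via the finite sum:
With c≡cos(β/2)=0.343035 and s≡sin(β/2)=0.939323, N=[1·6·6·1]^{1/2}=6.000000
The bounds max(0,m−m')=2 and min(l+m,l−m')=3 give 2 terms
  k=2: (−1)^0·6.0000/(2)·0.3430^2·0.9393^2 = +0.311479
  k=3: (−1)^1·6.0000/(6)·0.3430^0·0.9393^4 = -0.778501
d^2_{-1,1}(2.4413) = +0.311479 -0.778501 = -0.467022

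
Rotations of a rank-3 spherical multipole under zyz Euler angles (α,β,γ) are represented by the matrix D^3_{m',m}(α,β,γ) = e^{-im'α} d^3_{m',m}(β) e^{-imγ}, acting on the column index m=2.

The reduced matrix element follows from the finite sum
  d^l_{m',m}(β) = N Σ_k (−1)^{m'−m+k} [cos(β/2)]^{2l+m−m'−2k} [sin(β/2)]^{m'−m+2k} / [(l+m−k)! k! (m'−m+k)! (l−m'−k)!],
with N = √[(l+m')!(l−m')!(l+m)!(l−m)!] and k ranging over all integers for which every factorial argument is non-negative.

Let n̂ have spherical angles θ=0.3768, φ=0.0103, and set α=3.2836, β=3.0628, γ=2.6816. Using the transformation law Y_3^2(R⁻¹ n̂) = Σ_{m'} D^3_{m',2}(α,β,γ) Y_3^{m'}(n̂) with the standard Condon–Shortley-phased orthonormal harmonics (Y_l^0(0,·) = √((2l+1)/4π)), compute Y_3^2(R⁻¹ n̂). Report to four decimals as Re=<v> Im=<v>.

Re=-0.0267 Im=-0.0803

Need the full column D^3_{m',2} for m'=−3..3 at α=3.2836, β=3.0628, γ=2.6816.
cos(β/2)=0.039386, sin(β/2)=0.999224
d^3_{-3,2}: single k=5 term ⇒ +0.096102;  D = -0.021421-0.093684i
d^3_{-2,2}: k∈[4..5] ⇒ +0.007732 -0.995353 = -0.987621;  D = -0.354187-0.921926i
d^3_{-1,2}: k∈[3..4] ⇒ +0.000386 -0.124067 = -0.123682;  D = +0.060250+0.108015i
d^3_{0,2}: k∈[2..3] ⇒ +0.000013 -0.008470 = -0.008457;  D = -0.005124-0.006728i
d^3_{1,2}: k∈[1..2] ⇒ +0.000000 -0.000386 = -0.000385;  D = +0.000274+0.000270i
d^3_{2,2}: k∈[0..1] ⇒ +0.000000 -0.000012 = -0.000012;  D = -0.000010-0.000007i
d^3_{3,2}: single k=0 term ⇒ -0.000000;  D = +0.000000+0.000000i
Y_3^{m'}(θ=0.3768,φ=0.0103) and Σ D·Y over m':
  (-0.0214-0.0937i)·(+0.0208-0.0006i)  (-0.3542-0.9219i)·(+0.1286-0.0027i)  (+0.0602+0.1080i)·(+0.3951-0.0041i)  (-0.0051-0.0067i)·(+0.4591+0.0000i)  (+0.0003+0.0003i)·(-0.3951-0.0041i)  (-0.0000-0.0000i)·(+0.1286+0.0027i)  (+0.0000+0.0000i)·(-0.0208-0.0006i)
Y_3^2(R⁻¹ n̂) = -0.026721-0.080341i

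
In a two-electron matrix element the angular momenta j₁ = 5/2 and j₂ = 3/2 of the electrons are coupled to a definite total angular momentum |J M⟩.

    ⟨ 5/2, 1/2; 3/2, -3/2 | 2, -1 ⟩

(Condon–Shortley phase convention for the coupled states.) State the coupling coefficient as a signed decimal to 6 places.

+0.566947

j₁+j₂−J=2  J+j₁−j₂=3  J−j₁+j₂=1  j₁+j₂+J+1=7
(j₁±m₁, j₂±m₂, J±M) = (3,2,0,3,1,3)
P² = 36/7
sum k=0..0:
  [0] +1/4 = 1/4
S = 1/4
C² = P²·S² = 9/28 ; C = +0.566947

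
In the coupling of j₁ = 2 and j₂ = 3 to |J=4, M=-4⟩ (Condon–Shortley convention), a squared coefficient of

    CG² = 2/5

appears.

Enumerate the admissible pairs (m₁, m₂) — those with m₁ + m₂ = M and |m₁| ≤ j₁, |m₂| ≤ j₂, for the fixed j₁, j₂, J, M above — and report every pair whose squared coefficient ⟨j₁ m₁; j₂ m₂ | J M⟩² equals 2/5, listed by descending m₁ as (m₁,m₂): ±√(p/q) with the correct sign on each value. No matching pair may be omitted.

(-2,-2): −√(2/5)

Admissible pairs with m₁+m₂ = M = -4: (-2,-2), (-1,-3)
  (m₁,m₂)=(-1,-3): CG² = 3/5, CG = +√(3/5)
  (m₁,m₂)=(-2,-2): CG² = 2/5, CG = −√(2/5)   ← matches the target
Pairs with CG² = 2/5: (-2,-2): −√(2/5)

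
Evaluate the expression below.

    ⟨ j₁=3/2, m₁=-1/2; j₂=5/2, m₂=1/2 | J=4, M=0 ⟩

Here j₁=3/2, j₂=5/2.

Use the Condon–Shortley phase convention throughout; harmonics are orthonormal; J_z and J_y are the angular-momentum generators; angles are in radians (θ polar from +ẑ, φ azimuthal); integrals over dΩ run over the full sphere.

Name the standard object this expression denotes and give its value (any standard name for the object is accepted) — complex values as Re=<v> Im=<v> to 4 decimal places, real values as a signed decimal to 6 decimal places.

Clebsch–Gordan coefficient, +√(3/7) ≈ +0.654654

This is a Clebsch–Gordan (vector-coupling) coefficient.
triangle: 0!×3!×5!/9! = 720/362880
(j±m)!: 1!×2!×3!×2!×4!×4! = 13824
prefactor² = (2J+1)×Δ×N² = 1728/7
  k=0: +1/(0!×0!×2!×3!×1!×2!) = 1/24
Σ = 1/24  ⇒  CG² = 1728/7×(1/24)² = 3/7
CG = +√(3/7) = +0.654654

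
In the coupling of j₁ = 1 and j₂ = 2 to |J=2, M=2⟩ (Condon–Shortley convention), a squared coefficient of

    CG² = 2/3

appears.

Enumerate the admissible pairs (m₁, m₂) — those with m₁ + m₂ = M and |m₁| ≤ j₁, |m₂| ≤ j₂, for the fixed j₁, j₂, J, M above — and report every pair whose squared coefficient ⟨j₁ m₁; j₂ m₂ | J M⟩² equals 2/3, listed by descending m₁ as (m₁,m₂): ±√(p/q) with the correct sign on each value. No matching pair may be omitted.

(0,2): −√(2/3)

Admissible pairs with m₁+m₂ = M = 2: (0,2), (1,1)
  (m₁,m₂)=(1,1): CG² = 1/3, CG = +√(1/3)
  (m₁,m₂)=(0,2): CG² = 2/3, CG = −√(2/3)   ← matches the target
Pairs with CG² = 2/3: (0,2): −√(2/3)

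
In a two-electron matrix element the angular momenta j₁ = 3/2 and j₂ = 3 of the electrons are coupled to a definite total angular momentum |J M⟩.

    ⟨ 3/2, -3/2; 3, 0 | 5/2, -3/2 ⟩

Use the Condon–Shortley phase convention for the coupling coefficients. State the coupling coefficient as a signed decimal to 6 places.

√[6·2!1!4!/8! · 0!3!3!3!1!4!] = √(1296/35)
  +(−1)^2/∏(2,0,1,1,0,3)! = 1/12  (running 1/12)
⟨..|..⟩ = √(1296/35)·(1/12) = +0.507093

+0.507093  (= +√(9/35))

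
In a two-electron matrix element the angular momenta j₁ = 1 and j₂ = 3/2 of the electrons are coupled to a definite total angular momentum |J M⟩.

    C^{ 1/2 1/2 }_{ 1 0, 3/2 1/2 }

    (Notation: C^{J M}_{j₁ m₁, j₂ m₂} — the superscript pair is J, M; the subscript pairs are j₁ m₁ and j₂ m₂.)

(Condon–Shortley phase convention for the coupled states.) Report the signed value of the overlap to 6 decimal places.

−√(1/3) = -0.577350

triangle: 2!·0!·1!/4! = 2/24
(j±m)!: 1!·1!·2!·1!·1!·0! = 2
prefactor² = (2J+1)·Δ·N² = 1/3
  k=1: −1/(1!·1!·0!·1!·0!·0!) = -1
Σ = -1  ⇒  CG² = 1/3·(-1)² = 1/3
CG = −√(1/3) = -0.577350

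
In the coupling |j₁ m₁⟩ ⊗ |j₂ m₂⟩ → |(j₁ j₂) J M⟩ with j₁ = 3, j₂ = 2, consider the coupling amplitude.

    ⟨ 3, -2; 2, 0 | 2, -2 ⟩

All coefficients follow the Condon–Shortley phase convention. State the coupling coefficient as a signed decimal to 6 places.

+√(5/14) ≈ +0.597614

triangle: 3!·3!·1!/8! = 36/40320
(j±m)!: 1!·5!·2!·2!·0!·4! = 11520
prefactor² = (2J+1)·Δ·N² = 360/7
  k=2: +1/(2!·1!·3!·0!·0!·1!) = 1/12
Σ = 1/12  ⇒  CG² = 360/7·(1/12)² = 5/14
CG = +√(5/14) = +0.597614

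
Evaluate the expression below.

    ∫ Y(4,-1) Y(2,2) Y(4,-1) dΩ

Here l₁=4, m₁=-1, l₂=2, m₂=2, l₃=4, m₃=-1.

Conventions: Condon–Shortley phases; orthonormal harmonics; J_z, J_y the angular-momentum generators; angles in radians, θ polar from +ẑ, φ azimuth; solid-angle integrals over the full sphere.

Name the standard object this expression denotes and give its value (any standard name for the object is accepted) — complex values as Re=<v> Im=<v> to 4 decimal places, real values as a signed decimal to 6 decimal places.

This is a Gaunt coefficient — the integral of a triple product of spherical harmonics over the sphere.
Checks pass: Σm=0; 10 even; l₃=4∈[2,6].
(2·4+1)(2·2+1)(2·4+1) = 405
Δ: 2! 6! 2! / 11! → 1/13860
sum: t=0:+1/192 t=1:−1/36 t=2:+1/192 = -5/288
3j²(4 2 4; 0 0 0) = Δ·Π!·Σ² = 20/693  (sign -1)
sum: t=2:+1/144 = 1/144
3j²(4 2 4; -1 2 -1) = Δ·Π!·Σ² = 10/231  (sign -1)
combine: 4πI² = 405·20/693·10/231 = 3000/5929
take √, sign +1: I = 0.20066192

Gaunt coefficient, +0.200662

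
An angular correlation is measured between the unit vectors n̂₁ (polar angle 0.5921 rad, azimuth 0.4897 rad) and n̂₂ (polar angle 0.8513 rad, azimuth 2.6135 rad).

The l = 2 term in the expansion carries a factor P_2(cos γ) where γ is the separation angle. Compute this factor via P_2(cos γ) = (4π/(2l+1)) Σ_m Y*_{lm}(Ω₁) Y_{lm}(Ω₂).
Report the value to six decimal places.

Term-by-term m-sum for l=2 (normalisation 4π/5 = 2.513274):
  m=-2: (+0.067079+0.099883i) × (+0.107555+0.190218i) = -0.011785+0.023503i  (running Σ = -0.011785+0.023503i)
  m=-1: (+0.315719+0.168279i) × (-0.330758-0.192950i) = -0.071957-0.116578i  (running Σ = -0.083742-0.093075i)
  m=0: (+0.336068-0.000000i) × (+0.095522+0.000000i) = +0.032102+0.000000i  (running Σ = -0.051640-0.093075i)
  m=1: (-0.315719+0.168279i) × (+0.330758-0.192950i) = -0.071957+0.116578i  (running Σ = -0.123597+0.023503i)
  m=2: (+0.067079-0.099883i) × (+0.107555-0.190218i) = -0.011785-0.023503i  (running Σ = -0.135382+0.000000i)
Accumulated sum -0.135382+0.000000i; after 4π/(2l+1) scaling, -0.340253+0.000000i ⇒ P_2 = -0.340253

-0.340253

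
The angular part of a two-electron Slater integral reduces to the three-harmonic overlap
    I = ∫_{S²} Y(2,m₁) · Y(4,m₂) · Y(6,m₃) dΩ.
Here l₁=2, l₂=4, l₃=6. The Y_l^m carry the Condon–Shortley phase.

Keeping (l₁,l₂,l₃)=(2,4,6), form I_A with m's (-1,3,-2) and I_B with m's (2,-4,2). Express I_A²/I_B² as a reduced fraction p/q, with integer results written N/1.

Same 2,4,6: normalisation and zero-m 3j drop out of the ratio.
A: Δ: 0! 4! 8! / 13! → 1/6435; sum: t=0:+1/30240 = 1/30240; 3j²(2 4 6; -1 3 -2) = Δ·Π!·Σ² = 32/6435  (sign +1)
B: Δ: 0! 4! 8! / 13! → 1/6435; sum: t=0:+1/967680 = 1/967680; 3j²(2 4 6; 2 -4 2) = Δ·Π!·Σ² = 1/6435  (sign +1)
I_A²/I_B² = (32/6435)/(1/6435) = 32/1

32/1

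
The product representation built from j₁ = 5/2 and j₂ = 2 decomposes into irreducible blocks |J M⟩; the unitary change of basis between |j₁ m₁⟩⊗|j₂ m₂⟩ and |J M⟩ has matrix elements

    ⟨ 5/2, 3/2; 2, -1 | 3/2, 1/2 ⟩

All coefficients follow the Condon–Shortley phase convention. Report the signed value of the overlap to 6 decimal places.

−√(2/105) ≈ -0.138013

√[4·3!2!1!/7! · 4!1!1!3!2!1!] = √(96/35)
  +(−1)^0/∏(0,3,1,1,1,0)! = 1/6  (running 1/6)
  +(−1)^1/∏(1,2,0,0,2,1)! = -1/4  (running -1/12)
⟨..|..⟩ = √(96/35)·(-1/12) = -0.138013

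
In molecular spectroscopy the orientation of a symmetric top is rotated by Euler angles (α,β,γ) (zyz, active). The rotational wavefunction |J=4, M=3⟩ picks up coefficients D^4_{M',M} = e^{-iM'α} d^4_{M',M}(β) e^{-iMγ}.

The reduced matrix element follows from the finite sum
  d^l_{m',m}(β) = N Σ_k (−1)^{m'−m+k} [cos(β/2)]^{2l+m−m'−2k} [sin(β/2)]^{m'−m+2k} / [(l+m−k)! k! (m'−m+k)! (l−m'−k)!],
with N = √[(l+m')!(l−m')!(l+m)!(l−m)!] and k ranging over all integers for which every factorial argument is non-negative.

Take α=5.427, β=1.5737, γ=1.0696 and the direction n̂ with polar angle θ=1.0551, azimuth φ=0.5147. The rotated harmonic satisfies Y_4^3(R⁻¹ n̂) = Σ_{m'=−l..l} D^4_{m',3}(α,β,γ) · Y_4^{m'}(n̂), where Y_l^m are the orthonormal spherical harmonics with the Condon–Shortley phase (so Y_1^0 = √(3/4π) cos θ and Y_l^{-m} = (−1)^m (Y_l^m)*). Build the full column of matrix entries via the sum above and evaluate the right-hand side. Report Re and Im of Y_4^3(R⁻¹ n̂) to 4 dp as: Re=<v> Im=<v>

Need the full column D^4_{m',3} for m'=−4..4 at α=5.4270, β=1.5737, γ=1.0696.
cos(β/2)=0.706079, sin(β/2)=0.708133
d^4_{-4,3}: single k=7 term ⇒ +0.178320;  D = +0.167487-0.061205i
d^4_{-3,3}: k∈[6..7] ⇒ +0.440041 -0.063229 = +0.376812;  D = +0.329625+0.182578i
d^4_{-2,3}: k∈[5..6] ⇒ +0.703589 -0.235896 = +0.467693;  D = +0.096938+0.457537i
d^4_{-1,3}: k∈[4..5] ⇒ +0.826783 -0.498959 = +0.327824;  D = -0.197716+0.261490i
d^4_{0,3}: k∈[3..4] ⇒ +0.737353 -0.741648 = -0.004295;  D = +0.004285-0.000288i
d^4_{1,3}: k∈[2..3] ⇒ +0.493198 -0.826783 = -0.333586;  D = +0.235035+0.236724i
d^4_{2,3}: k∈[1..2] ⇒ +0.231821 -0.699515 = -0.467693;  D = -0.034749+0.466401i
d^4_{3,3}: k∈[0..1] ⇒ +0.061777 -0.434959 = -0.373182;  D = -0.299273+0.222936i
d^4_{4,3}: single k=0 term ⇒ -0.175241;  D = -0.171171-0.037548i
Y_4^{m'}(θ=1.0551,φ=0.5147) and Σ D·Y over m':
  (+0.1675-0.0612i)·(-0.1188-0.2239i)  (+0.3296+0.1826i)·(+0.0108-0.4062i)  (+0.0969+0.4575i)·(+0.0916-0.1524i)  (-0.1977+0.2615i)·(-0.2293+0.1297i)  (+0.0043-0.0003i)·(-0.2354+0.0000i)  (+0.2350+0.2367i)·(+0.2293+0.1297i)  (-0.0347+0.4664i)·(+0.0916+0.1524i)  (-0.2993+0.2229i)·(-0.0108-0.4062i)  (-0.1712-0.0375i)·(-0.1188+0.2239i)
Y_4^3(R⁻¹ n̂) = +0.204655-0.013028i

Re=0.2047 Im=-0.0130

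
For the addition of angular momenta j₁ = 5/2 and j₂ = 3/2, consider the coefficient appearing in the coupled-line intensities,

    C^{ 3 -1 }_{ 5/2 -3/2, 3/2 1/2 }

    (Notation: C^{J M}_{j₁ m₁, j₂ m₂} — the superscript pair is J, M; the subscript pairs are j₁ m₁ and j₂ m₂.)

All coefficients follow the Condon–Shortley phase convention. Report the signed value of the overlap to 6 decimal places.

triangle: 1!×4!×2!/8! = 48/40320
(j±m)!: 1!×4!×2!×1!×2!×4! = 2304
prefactor² = (2J+1)×Δ×N² = 96/5
  k=0: +1/(0!×1!×4!×2!×0!×0!) = 1/48
  k=1: −1/(1!×0!×3!×1!×1!×1!) = -1/6
Σ = -7/48  ⇒  CG² = 96/5×(-7/48)² = 49/120
CG = −√(49/120) = -0.639010

−√(49/120) ≈ -0.639010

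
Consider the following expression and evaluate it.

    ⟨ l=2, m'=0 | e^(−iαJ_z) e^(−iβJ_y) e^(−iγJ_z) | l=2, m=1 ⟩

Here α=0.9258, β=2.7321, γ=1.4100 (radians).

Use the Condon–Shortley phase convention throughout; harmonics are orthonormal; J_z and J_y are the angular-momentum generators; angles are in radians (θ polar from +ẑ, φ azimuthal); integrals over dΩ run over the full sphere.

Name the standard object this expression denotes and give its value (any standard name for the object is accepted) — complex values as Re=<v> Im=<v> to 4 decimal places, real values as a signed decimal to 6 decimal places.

This is a Wigner D-matrix element — the rotation-matrix element ⟨l m'| R(α,β,γ) |l m⟩ in the angular-momentum basis.
D^2_{0,1}(0.9258,2.7321,1.4100) = e^{-i·0·0.9258}·d^2_{0,1}(2.7321)·e^{-i·1·1.4100}. Compute d first:
c=cos(2.732100/2)=0.203319, s=sin(2.732100/2)=0.979113; N=√[2·2·6·1]=4.898979
The bounds max(0,m−m')=1 and min(l+m,l−m')=2 give 2 terms
  k=1: (−1)^0·4.8990/(2)·0.2033^3·0.9791^1 = +0.020158
  k=2: (−1)^1·4.8990/(2)·0.2033^1·0.9791^3 = -0.467467
d^2_{0,1}(2.7321) = +0.020158 -0.467467 = -0.447309
D = (+1.000000+0.000000i)·(-0.447309)·(+0.160104-0.987100i) = -0.071616+0.441539i

Wigner D-matrix element, Re=-0.0716 Im=0.4415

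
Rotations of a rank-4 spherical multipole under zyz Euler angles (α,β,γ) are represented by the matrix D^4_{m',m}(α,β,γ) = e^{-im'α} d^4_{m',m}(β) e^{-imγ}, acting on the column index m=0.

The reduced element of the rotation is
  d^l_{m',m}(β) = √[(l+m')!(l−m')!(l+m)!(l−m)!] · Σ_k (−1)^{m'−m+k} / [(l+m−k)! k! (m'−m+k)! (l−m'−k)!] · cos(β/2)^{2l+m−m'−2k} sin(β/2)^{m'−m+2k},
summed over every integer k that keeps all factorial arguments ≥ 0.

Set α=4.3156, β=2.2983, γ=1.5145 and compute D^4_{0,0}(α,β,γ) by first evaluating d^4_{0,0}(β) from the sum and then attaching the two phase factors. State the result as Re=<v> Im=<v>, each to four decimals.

Split into d^4_{0,0}(β=2.2983) × two z-phases.
c=cos(2.298300/2)=0.409263, s=sin(2.298300/2)=0.912416; N=√[24·24·24·24]=576.000000
k∈{0,1,2,3,4} keeps every argument non-negative
  k=0: (−1)^0·576.0000/(576)·0.4093^8·0.9124^0 = +0.000787
  k=1: (−1)^1·576.0000/(36)·0.4093^6·0.9124^2 = -0.062592
  k=2: (−1)^2·576.0000/(16)·0.4093^4·0.9124^4 = +0.699980
  k=3: (−1)^3·576.0000/(36)·0.4093^2·0.9124^6 = -1.546264
  k=4: (−1)^4·576.0000/(576)·0.4093^0·0.9124^8 = +0.480335
d^4_{0,0}(2.2983) = +0.000787 -0.062592 +0.699980 -1.546264 +0.480335 = -0.427755
Attach z-rotation phases: D = e^{-i(0)(4.3156)}·(-0.427755)·e^{-i(0)(1.5145)} = -0.427755+0.000000i

Re=-0.4278 Im=0.0000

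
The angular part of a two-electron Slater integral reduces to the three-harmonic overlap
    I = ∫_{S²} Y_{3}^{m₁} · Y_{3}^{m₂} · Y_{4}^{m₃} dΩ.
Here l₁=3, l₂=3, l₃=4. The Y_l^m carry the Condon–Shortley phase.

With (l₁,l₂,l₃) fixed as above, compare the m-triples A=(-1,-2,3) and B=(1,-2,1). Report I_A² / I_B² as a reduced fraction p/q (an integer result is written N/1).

Same 3,3,4: normalisation and zero-m 3j drop out of the ratio.
A: Δ: 2! 4! 4! / 11! → 1/34650; sum: t=0:+1/288 t=1:−1/144 = -1/288; 3j²(3 3 4; -1 -2 3) = Δ·Π!·Σ² = 1/99  (sign +1)
B: Δ: 2! 4! 4! / 11! → 1/34650; sum: t=0:+1/48 t=1:−1/144 = 1/72; 3j²(3 3 4; 1 -2 1) = Δ·Π!·Σ² = 16/693  (sign -1)
I_A²/I_B² = (1/99)/(16/693) = 7/16

7/16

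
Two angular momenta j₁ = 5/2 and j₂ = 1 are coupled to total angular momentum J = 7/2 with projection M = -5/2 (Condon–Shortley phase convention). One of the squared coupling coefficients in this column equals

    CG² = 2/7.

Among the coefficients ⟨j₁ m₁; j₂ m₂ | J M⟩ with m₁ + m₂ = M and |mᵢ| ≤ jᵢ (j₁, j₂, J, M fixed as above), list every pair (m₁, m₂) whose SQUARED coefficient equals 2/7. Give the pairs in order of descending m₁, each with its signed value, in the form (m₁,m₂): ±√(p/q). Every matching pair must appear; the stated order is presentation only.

(-5/2,0): +√(2/7)

Admissible pairs with m₁+m₂ = M = -5/2: (-5/2,0), (-3/2,-1)
  (m₁,m₂)=(-3/2,-1): CG² = 5/7, CG = +√(5/7)
  (m₁,m₂)=(-5/2,0): CG² = 2/7, CG = +√(2/7)   ← matches the target
Pairs with CG² = 2/7: (-5/2,0): +√(2/7)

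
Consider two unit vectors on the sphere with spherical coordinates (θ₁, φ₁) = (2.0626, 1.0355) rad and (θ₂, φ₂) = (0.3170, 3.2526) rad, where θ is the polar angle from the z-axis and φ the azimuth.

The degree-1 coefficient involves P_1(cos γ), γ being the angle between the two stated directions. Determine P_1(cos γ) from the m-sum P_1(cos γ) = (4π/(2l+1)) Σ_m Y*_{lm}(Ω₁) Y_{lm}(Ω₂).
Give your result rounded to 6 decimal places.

Addition theorem: P_1(cos γ) = (4π/3) Σ_m Y*_{lm}(Ω₁) Y_{lm}(Ω₂), m = −1…1:
  m=-1: (0.155348, 0.261946) × (-0.107034, 0.011931) = (-0.019753, -0.026184)  (running Σ = (-0.019753, -0.026184))
  m=0: (-0.230726, -0.000000) × (0.464258, 0.000000) = (-0.107116, -0.000000)  (running Σ = (-0.126869, -0.026184))
  m=1: (-0.155348, 0.261946) × (0.107034, 0.011931) = (-0.019753, 0.026184)  (running Σ = (-0.146622, 0.000000))
Accumulated sum (-0.146622, 0.000000); after 4π/(2l+1) scaling, (-0.614168, 0.000000) ⇒ P_1 = -0.614168

-0.614168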